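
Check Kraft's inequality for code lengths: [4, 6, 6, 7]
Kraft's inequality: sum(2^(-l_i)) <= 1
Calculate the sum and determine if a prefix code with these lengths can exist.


Sum = 2^(-4) + 2^(-6) + 2^(-6) + 2^(-7)
    = 0.0625 + 0.015625 + 0.015625 + 0.0078125
    = 13/128 = 0.1015625
Since 0.1015625 <= 1, Kraft's inequality IS satisfied.
A prefix code with these lengths CAN exist.

Kraft sum = 0.1015625. Satisfied.


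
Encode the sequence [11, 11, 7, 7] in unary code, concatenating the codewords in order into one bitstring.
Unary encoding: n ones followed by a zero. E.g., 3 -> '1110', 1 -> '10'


Encode each number as n ones followed by a terminating 0:
  11 -> 111111111110 (12 bits)
  11 -> 111111111110 (12 bits)
  7 -> 11111110 (8 bits)
  7 -> 11111110 (8 bits)
Total length = 12 + 12 + 8 + 8 = 40 bits.

Unary([11, 11, 7, 7]) = 1111111111101111111111101111111011111110 (40 bits)


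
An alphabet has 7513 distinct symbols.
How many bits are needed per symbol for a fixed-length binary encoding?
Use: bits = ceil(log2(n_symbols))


log2(7513) = 12.8752
Bracket: 2^12 = 4096 < 7513 <= 2^13 = 8192
So ceil(log2(7513)) = 13

bits = ceil(log2(7513)) = ceil(12.8752) = 13 bits


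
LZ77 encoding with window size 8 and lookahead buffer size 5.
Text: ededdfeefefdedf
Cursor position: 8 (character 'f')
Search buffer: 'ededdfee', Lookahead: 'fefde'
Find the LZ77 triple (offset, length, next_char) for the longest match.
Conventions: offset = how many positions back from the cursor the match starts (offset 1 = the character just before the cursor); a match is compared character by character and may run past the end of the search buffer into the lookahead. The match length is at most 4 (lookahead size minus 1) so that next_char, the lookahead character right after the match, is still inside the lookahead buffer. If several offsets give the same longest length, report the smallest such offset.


Try each offset into the search buffer:
  offset=1 (pos 7, char 'e'): match length 0
  offset=2 (pos 6, char 'e'): match length 0
  offset=3 (pos 5, char 'f'): match length 2
  offset=4 (pos 4, char 'd'): match length 0
  offset=5 (pos 3, char 'd'): match length 0
  offset=6 (pos 2, char 'e'): match length 0
  offset=7 (pos 1, char 'd'): match length 0
  offset=8 (pos 0, char 'e'): match length 0
Longest match has length 2 at offset 3.
next_char = character at position 8 + 2 = 10 -> 'f'

Best match: offset=3, length=2 (matching 'fe' starting at position 5)
LZ77 triple: (3, 2, 'f')


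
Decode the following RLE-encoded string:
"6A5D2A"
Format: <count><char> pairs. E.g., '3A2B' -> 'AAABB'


Expanding each <count><char> pair:
  6A -> 'AAAAAA'
  5D -> 'DDDDD'
  2A -> 'AA'

Decoded = AAAAAADDDDDAA


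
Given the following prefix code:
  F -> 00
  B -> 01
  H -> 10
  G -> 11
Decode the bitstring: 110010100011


Decoding step by step:
Bits 11 -> G
Bits 00 -> F
Bits 10 -> H
Bits 10 -> H
Bits 00 -> F
Bits 11 -> G


Decoded message: GFHHFG


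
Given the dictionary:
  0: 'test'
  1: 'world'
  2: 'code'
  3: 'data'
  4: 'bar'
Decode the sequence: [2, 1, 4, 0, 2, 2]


Look up each index in the dictionary:
  2 -> 'code'
  1 -> 'world'
  4 -> 'bar'
  0 -> 'test'
  2 -> 'code'
  2 -> 'code'

Decoded: "code world bar test code code"


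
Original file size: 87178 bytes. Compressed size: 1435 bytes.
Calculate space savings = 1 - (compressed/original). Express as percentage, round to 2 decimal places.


ratio = compressed/original = 1435/87178 = 0.016461
savings = 1 - ratio = 1 - 0.016461 = 0.983539
as a percentage: 0.983539 * 100 = 98.35%

Space savings = 1 - 1435/87178 = 98.35%


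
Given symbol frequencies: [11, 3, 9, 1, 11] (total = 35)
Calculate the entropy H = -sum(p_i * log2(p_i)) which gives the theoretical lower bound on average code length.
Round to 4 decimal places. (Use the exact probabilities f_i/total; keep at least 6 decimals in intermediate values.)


Per-symbol terms -p_i * log2(p_i) with p_i = f_i/35:
  p = 11/35 = 0.314286: log2(p) = -1.669851, -p*log2(p) = 0.524810
  p = 3/35 = 0.085714: log2(p) = -3.544321, -p*log2(p) = 0.303799
  p = 9/35 = 0.257143: log2(p) = -1.959358, -p*log2(p) = 0.503835
  p = 1/35 = 0.028571: log2(p) = -5.129283, -p*log2(p) = 0.146551
  p = 11/35 = 0.314286: log2(p) = -1.669851, -p*log2(p) = 0.524810
H = 0.524810 + 0.303799 + 0.503835 + 0.146551 + 0.524810 = 2.003805

H = 2.0038 bits/symbol


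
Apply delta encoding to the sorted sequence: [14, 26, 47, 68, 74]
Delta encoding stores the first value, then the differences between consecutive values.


First value: 14
Deltas:
  26 - 14 = 12
  47 - 26 = 21
  68 - 47 = 21
  74 - 68 = 6


Delta encoded: [14, 12, 21, 21, 6]


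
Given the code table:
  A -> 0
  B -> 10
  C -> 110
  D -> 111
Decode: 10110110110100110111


Decoding:
10 -> B
110 -> C
110 -> C
110 -> C
10 -> B
0 -> A
110 -> C
111 -> D


Result: BCCCBACD


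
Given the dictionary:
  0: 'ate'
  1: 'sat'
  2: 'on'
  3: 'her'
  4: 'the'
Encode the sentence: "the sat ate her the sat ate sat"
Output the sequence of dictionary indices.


Look up each word in the dictionary:
  'the' -> 4
  'sat' -> 1
  'ate' -> 0
  'her' -> 3
  'the' -> 4
  'sat' -> 1
  'ate' -> 0
  'sat' -> 1

Encoded: [4, 1, 0, 3, 4, 1, 0, 1]


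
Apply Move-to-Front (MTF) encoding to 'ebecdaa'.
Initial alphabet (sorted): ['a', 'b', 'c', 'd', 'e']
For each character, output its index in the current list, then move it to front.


MTF encoding:
'e': index 4 in ['a', 'b', 'c', 'd', 'e'] -> ['e', 'a', 'b', 'c', 'd']
'b': index 2 in ['e', 'a', 'b', 'c', 'd'] -> ['b', 'e', 'a', 'c', 'd']
'e': index 1 in ['b', 'e', 'a', 'c', 'd'] -> ['e', 'b', 'a', 'c', 'd']
'c': index 3 in ['e', 'b', 'a', 'c', 'd'] -> ['c', 'e', 'b', 'a', 'd']
'd': index 4 in ['c', 'e', 'b', 'a', 'd'] -> ['d', 'c', 'e', 'b', 'a']
'a': index 4 in ['d', 'c', 'e', 'b', 'a'] -> ['a', 'd', 'c', 'e', 'b']
'a': index 0 in ['a', 'd', 'c', 'e', 'b'] -> ['a', 'd', 'c', 'e', 'b']


Output: [4, 2, 1, 3, 4, 4, 0]


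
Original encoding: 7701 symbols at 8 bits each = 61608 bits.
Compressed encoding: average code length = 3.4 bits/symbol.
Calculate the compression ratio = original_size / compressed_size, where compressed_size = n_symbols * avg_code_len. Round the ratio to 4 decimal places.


original_size = n_symbols * orig_bits = 7701 * 8 = 61608 bits
compressed_size = n_symbols * avg_code_len = 7701 * 3.4 = 26183.4 bits
ratio = original_size / compressed_size = 61608 / 26183.4 = 2.3529

Compression ratio = 2.3529


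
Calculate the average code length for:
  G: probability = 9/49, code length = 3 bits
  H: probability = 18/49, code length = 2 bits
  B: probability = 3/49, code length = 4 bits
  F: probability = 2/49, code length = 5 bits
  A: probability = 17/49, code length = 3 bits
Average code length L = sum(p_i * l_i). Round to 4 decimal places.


Weighted contributions p_i * l_i:
  G: (9/49) * 3 = 27/49
  H: (18/49) * 2 = 36/49
  B: (3/49) * 4 = 12/49
  F: (2/49) * 5 = 10/49
  A: (17/49) * 3 = 51/49
Sum = (27 + 36 + 12 + 10 + 51)/49 = 136/49

L = 136/49 = 2.7755 bits/symbol


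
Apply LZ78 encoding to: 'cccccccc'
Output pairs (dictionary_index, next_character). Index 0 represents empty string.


LZ78 encoding steps:
Dictionary: {0: ''}
Step 1: w='' (idx 0), next='c' -> output (0, 'c'), add 'c' as idx 1
Step 2: w='c' (idx 1), next='c' -> output (1, 'c'), add 'cc' as idx 2
Step 3: w='cc' (idx 2), next='c' -> output (2, 'c'), add 'ccc' as idx 3
Step 4: w='cc' (idx 2), end of input -> output (2, '')


Encoded: [(0, 'c'), (1, 'c'), (2, 'c'), (2, '')]


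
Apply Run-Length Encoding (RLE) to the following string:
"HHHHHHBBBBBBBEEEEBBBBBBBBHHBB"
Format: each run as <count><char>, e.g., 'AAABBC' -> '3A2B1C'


Scanning runs left to right:
  i=0: run of 'H' x 6 -> '6H'
  i=6: run of 'B' x 7 -> '7B'
  i=13: run of 'E' x 4 -> '4E'
  i=17: run of 'B' x 8 -> '8B'
  i=25: run of 'H' x 2 -> '2H'
  i=27: run of 'B' x 2 -> '2B'

RLE = 6H7B4E8B2H2B


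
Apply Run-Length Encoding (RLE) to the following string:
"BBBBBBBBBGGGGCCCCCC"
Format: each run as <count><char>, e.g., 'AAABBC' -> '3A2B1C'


Scanning runs left to right:
  i=0: run of 'B' x 9 -> '9B'
  i=9: run of 'G' x 4 -> '4G'
  i=13: run of 'C' x 6 -> '6C'

RLE = 9B4G6C


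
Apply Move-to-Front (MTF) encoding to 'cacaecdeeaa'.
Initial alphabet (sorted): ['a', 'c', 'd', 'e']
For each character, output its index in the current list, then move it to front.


MTF encoding:
'c': index 1 in ['a', 'c', 'd', 'e'] -> ['c', 'a', 'd', 'e']
'a': index 1 in ['c', 'a', 'd', 'e'] -> ['a', 'c', 'd', 'e']
'c': index 1 in ['a', 'c', 'd', 'e'] -> ['c', 'a', 'd', 'e']
'a': index 1 in ['c', 'a', 'd', 'e'] -> ['a', 'c', 'd', 'e']
'e': index 3 in ['a', 'c', 'd', 'e'] -> ['e', 'a', 'c', 'd']
'c': index 2 in ['e', 'a', 'c', 'd'] -> ['c', 'e', 'a', 'd']
'd': index 3 in ['c', 'e', 'a', 'd'] -> ['d', 'c', 'e', 'a']
'e': index 2 in ['d', 'c', 'e', 'a'] -> ['e', 'd', 'c', 'a']
'e': index 0 in ['e', 'd', 'c', 'a'] -> ['e', 'd', 'c', 'a']
'a': index 3 in ['e', 'd', 'c', 'a'] -> ['a', 'e', 'd', 'c']
'a': index 0 in ['a', 'e', 'd', 'c'] -> ['a', 'e', 'd', 'c']


Output: [1, 1, 1, 1, 3, 2, 3, 2, 0, 3, 0]


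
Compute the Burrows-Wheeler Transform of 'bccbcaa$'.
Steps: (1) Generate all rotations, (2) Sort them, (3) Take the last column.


Rotations (sorted):
  0: $bccbcaa -> last char: a
  1: a$bccbca -> last char: a
  2: aa$bccbc -> last char: c
  3: bcaa$bcc -> last char: c
  4: bccbcaa$ -> last char: $
  5: caa$bccb -> last char: b
  6: cbcaa$bc -> last char: c
  7: ccbcaa$b -> last char: b


BWT = aacc$bcb


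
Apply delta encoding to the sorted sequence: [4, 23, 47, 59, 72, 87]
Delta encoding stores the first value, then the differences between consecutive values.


First value: 4
Deltas:
  23 - 4 = 19
  47 - 23 = 24
  59 - 47 = 12
  72 - 59 = 13
  87 - 72 = 15


Delta encoded: [4, 19, 24, 12, 13, 15]


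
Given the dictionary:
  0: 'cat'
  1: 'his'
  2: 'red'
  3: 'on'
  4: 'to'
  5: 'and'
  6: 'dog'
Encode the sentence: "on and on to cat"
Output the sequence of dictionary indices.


Look up each word in the dictionary:
  'on' -> 3
  'and' -> 5
  'on' -> 3
  'to' -> 4
  'cat' -> 0

Encoded: [3, 5, 3, 4, 0]


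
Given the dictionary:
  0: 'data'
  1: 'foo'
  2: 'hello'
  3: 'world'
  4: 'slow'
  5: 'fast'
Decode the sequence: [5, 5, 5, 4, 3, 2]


Look up each index in the dictionary:
  5 -> 'fast'
  5 -> 'fast'
  5 -> 'fast'
  4 -> 'slow'
  3 -> 'world'
  2 -> 'hello'

Decoded: "fast fast fast slow world hello"


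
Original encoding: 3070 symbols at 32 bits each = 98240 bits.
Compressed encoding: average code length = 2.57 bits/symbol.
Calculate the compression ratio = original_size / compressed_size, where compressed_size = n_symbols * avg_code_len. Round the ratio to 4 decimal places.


original_size = n_symbols * orig_bits = 3070 * 32 = 98240 bits
compressed_size = n_symbols * avg_code_len = 3070 * 2.57 = 7889.9 bits
ratio = original_size / compressed_size = 98240 / 7889.9 = 12.4514

Compression ratio = 12.4514


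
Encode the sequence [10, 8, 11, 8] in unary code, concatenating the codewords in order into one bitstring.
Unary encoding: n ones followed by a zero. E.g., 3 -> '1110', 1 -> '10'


Encode each number as n ones followed by a terminating 0:
  10 -> 11111111110 (11 bits)
  8 -> 111111110 (9 bits)
  11 -> 111111111110 (12 bits)
  8 -> 111111110 (9 bits)
Total length = 11 + 9 + 12 + 9 = 41 bits.

Unary([10, 8, 11, 8]) = 11111111110111111110111111111110111111110 (41 bits)


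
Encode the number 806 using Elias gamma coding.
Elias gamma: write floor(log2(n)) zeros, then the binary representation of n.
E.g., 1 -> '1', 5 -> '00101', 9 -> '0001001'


num_bits = floor(log2(806)) + 1 = 10
leading_zeros = num_bits - 1 = 9
binary(806) = 1100100110

Elias gamma(806) = '000000000' + '1100100110' = 0000000001100100110 (19 bits)


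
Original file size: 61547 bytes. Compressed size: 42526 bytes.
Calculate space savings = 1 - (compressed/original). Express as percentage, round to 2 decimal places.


ratio = compressed/original = 42526/61547 = 0.690952
savings = 1 - ratio = 1 - 0.690952 = 0.309048
as a percentage: 0.309048 * 100 = 30.9%

Space savings = 1 - 42526/61547 = 30.9%


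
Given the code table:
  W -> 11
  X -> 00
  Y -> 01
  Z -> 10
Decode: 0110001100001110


Decoding:
01 -> Y
10 -> Z
00 -> X
11 -> W
00 -> X
00 -> X
11 -> W
10 -> Z


Result: YZXWXXWZ


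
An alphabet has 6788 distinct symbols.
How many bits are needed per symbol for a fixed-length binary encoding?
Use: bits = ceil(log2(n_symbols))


log2(6788) = 12.7288
Bracket: 2^12 = 4096 < 6788 <= 2^13 = 8192
So ceil(log2(6788)) = 13

bits = ceil(log2(6788)) = ceil(12.7288) = 13 bits


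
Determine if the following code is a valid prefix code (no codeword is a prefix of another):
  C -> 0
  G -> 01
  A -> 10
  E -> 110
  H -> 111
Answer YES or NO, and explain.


Checking each pair (does one codeword prefix another?):
  C='0' vs G='01': prefix -- VIOLATION

NO -- this is NOT a valid prefix code. C (0) is a prefix of G (01).


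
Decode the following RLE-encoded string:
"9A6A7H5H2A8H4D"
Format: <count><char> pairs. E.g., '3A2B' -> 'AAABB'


Expanding each <count><char> pair:
  9A -> 'AAAAAAAAA'
  6A -> 'AAAAAA'
  7H -> 'HHHHHHH'
  5H -> 'HHHHH'
  2A -> 'AA'
  8H -> 'HHHHHHHH'
  4D -> 'DDDD'

Decoded = AAAAAAAAAAAAAAAHHHHHHHHHHHHAAHHHHHHHHDDDD


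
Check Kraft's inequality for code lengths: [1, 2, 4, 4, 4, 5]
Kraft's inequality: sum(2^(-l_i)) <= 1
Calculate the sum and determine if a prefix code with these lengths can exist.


Sum = 2^(-1) + 2^(-2) + 2^(-4) + 2^(-4) + 2^(-4) + 2^(-5)
    = 0.5 + 0.25 + 0.0625 + 0.0625 + 0.0625 + 0.03125
    = 31/32 = 0.96875
Since 0.96875 <= 1, Kraft's inequality IS satisfied.
A prefix code with these lengths CAN exist.

Kraft sum = 0.96875. Satisfied.


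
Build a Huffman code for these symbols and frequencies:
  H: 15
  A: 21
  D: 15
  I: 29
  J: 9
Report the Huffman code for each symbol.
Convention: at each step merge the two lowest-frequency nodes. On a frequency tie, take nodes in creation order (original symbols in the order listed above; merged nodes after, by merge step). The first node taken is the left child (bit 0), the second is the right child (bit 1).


Huffman tree construction:
Step 1: Merge J(9) + H(15) = 24
Step 2: Merge D(15) + A(21) = 36
Step 3: Merge (J+H)(24) + I(29) = 53
Step 4: Merge (D+A)(36) + ((J+H)+I)(53) = 89
Read each symbol's code off the tree from the root (left child = 0, right child = 1).

Codes:
  H: 101 (length 3)
  A: 01 (length 2)
  D: 00 (length 2)
  I: 11 (length 2)
  J: 100 (length 3)
Average code length: 202/89 = 2.2697 bits/symbol


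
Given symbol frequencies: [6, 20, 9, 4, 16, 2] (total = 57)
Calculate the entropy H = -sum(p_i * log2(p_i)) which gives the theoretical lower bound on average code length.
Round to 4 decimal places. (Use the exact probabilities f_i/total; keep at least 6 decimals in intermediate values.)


Per-symbol terms -p_i * log2(p_i) with p_i = f_i/57:
  p = 6/57 = 0.105263: log2(p) = -3.247928, -p*log2(p) = 0.341887
  p = 20/57 = 0.350877: log2(p) = -1.510962, -p*log2(p) = 0.530162
  p = 9/57 = 0.157895: log2(p) = -2.662965, -p*log2(p) = 0.420468
  p = 4/57 = 0.070175: log2(p) = -3.832890, -p*log2(p) = 0.268975
  p = 16/57 = 0.280702: log2(p) = -1.832890, -p*log2(p) = 0.514495
  p = 2/57 = 0.035088: log2(p) = -4.832890, -p*log2(p) = 0.169575
H = 0.341887 + 0.530162 + 0.420468 + 0.268975 + 0.514495 + 0.169575 = 2.245562

H = 2.2456 bits/symbol


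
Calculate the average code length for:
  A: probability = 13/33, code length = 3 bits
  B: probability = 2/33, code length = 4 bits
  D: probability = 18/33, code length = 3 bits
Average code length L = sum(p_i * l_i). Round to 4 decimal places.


Weighted contributions p_i * l_i:
  A: (13/33) * 3 = 39/33
  B: (2/33) * 4 = 8/33
  D: (18/33) * 3 = 54/33
Sum = (39 + 8 + 54)/33 = 101/33

L = 101/33 = 3.0606 bits/symbol


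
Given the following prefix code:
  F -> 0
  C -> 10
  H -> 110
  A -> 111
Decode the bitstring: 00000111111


Decoding step by step:
Bits 0 -> F
Bits 0 -> F
Bits 0 -> F
Bits 0 -> F
Bits 0 -> F
Bits 111 -> A
Bits 111 -> A


Decoded message: FFFFFAA


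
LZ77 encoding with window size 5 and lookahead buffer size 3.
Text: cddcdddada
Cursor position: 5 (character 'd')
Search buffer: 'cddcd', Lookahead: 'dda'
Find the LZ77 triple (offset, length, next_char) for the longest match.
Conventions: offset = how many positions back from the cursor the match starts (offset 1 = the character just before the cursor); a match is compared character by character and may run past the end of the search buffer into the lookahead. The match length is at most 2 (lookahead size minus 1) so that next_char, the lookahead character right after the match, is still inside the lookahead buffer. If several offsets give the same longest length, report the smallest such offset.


Try each offset into the search buffer:
  offset=1 (pos 4, char 'd'): match length 2
  offset=2 (pos 3, char 'c'): match length 0
  offset=3 (pos 2, char 'd'): match length 1
  offset=4 (pos 1, char 'd'): match length 2
  offset=5 (pos 0, char 'c'): match length 0
Longest match has length 2, found at offsets 1, 4; take the smallest, offset 1.
next_char = character at position 5 + 2 = 7 -> 'a'

Best match: offset=1, length=2 (matching 'dd' starting at position 4)
LZ77 triple: (1, 2, 'a')


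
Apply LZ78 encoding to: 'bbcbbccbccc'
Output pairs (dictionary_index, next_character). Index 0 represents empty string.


LZ78 encoding steps:
Dictionary: {0: ''}
Step 1: w='' (idx 0), next='b' -> output (0, 'b'), add 'b' as idx 1
Step 2: w='b' (idx 1), next='c' -> output (1, 'c'), add 'bc' as idx 2
Step 3: w='b' (idx 1), next='b' -> output (1, 'b'), add 'bb' as idx 3
Step 4: w='' (idx 0), next='c' -> output (0, 'c'), add 'c' as idx 4
Step 5: w='c' (idx 4), next='b' -> output (4, 'b'), add 'cb' as idx 5
Step 6: w='c' (idx 4), next='c' -> output (4, 'c'), add 'cc' as idx 6
Step 7: w='c' (idx 4), end of input -> output (4, '')


Encoded: [(0, 'b'), (1, 'c'), (1, 'b'), (0, 'c'), (4, 'b'), (4, 'c'), (4, '')]


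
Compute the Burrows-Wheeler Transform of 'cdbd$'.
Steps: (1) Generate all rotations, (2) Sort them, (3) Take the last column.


Rotations (sorted):
  0: $cdbd -> last char: d
  1: bd$cd -> last char: d
  2: cdbd$ -> last char: $
  3: d$cdb -> last char: b
  4: dbd$c -> last char: c


BWT = dd$bc


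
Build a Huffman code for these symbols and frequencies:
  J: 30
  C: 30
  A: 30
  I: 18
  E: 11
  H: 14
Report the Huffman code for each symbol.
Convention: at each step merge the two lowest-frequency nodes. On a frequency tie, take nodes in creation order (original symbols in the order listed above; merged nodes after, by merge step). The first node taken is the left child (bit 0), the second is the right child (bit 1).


Huffman tree construction:
Step 1: Merge E(11) + H(14) = 25
Step 2: Merge I(18) + (E+H)(25) = 43
Step 3: Merge J(30) + C(30) = 60
Step 4: Merge A(30) + (I+(E+H))(43) = 73
Step 5: Merge (J+C)(60) + (A+(I+(E+H)))(73) = 133
Read each symbol's code off the tree from the root (left child = 0, right child = 1).

Codes:
  J: 00 (length 2)
  C: 01 (length 2)
  A: 10 (length 2)
  I: 110 (length 3)
  E: 1110 (length 4)
  H: 1111 (length 4)
Average code length: 334/133 = 2.5113 bits/symbol


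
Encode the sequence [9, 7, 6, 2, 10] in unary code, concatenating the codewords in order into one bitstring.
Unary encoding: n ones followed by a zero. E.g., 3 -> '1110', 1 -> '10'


Encode each number as n ones followed by a terminating 0:
  9 -> 1111111110 (10 bits)
  7 -> 11111110 (8 bits)
  6 -> 1111110 (7 bits)
  2 -> 110 (3 bits)
  10 -> 11111111110 (11 bits)
Total length = 10 + 8 + 7 + 3 + 11 = 39 bits.

Unary([9, 7, 6, 2, 10]) = 111111111011111110111111011011111111110 (39 bits)


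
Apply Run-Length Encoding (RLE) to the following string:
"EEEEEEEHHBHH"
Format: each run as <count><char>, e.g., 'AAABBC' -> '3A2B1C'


Scanning runs left to right:
  i=0: run of 'E' x 7 -> '7E'
  i=7: run of 'H' x 2 -> '2H'
  i=9: run of 'B' x 1 -> '1B'
  i=10: run of 'H' x 2 -> '2H'

RLE = 7E2H1B2H


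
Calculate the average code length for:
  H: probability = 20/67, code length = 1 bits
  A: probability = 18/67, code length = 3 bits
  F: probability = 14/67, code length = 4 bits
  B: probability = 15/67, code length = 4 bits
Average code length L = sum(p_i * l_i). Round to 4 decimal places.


Weighted contributions p_i * l_i:
  H: (20/67) * 1 = 20/67
  A: (18/67) * 3 = 54/67
  F: (14/67) * 4 = 56/67
  B: (15/67) * 4 = 60/67
Sum = (20 + 54 + 56 + 60)/67 = 190/67

L = 190/67 = 2.8358 bits/symbol


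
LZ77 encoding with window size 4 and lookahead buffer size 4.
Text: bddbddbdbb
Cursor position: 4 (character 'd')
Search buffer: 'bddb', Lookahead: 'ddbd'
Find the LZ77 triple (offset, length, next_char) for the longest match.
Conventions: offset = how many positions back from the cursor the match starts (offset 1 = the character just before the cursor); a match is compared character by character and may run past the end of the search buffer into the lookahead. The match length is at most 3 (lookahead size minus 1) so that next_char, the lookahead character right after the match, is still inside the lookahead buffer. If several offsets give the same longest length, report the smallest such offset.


Try each offset into the search buffer:
  offset=1 (pos 3, char 'b'): match length 0
  offset=2 (pos 2, char 'd'): match length 1
  offset=3 (pos 1, char 'd'): match length 3
  offset=4 (pos 0, char 'b'): match length 0
Longest match has length 3 at offset 3.
next_char = character at position 4 + 3 = 7 -> 'd'

Best match: offset=3, length=3 (matching 'ddb' starting at position 1)
LZ77 triple: (3, 3, 'd')


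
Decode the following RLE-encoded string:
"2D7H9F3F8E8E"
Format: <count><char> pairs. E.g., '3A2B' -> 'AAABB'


Expanding each <count><char> pair:
  2D -> 'DD'
  7H -> 'HHHHHHH'
  9F -> 'FFFFFFFFF'
  3F -> 'FFF'
  8E -> 'EEEEEEEE'
  8E -> 'EEEEEEEE'

Decoded = DDHHHHHHHFFFFFFFFFFFFEEEEEEEEEEEEEEEE


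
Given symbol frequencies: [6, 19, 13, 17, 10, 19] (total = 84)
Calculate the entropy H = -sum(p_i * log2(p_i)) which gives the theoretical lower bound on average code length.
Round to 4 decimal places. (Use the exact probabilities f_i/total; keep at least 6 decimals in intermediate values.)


Per-symbol terms -p_i * log2(p_i) with p_i = f_i/84:
  p = 6/84 = 0.071429: log2(p) = -3.807355, -p*log2(p) = 0.271954
  p = 19/84 = 0.226190: log2(p) = -2.144390, -p*log2(p) = 0.485041
  p = 13/84 = 0.154762: log2(p) = -2.691878, -p*log2(p) = 0.416600
  p = 17/84 = 0.202381: log2(p) = -2.304855, -p*log2(p) = 0.466459
  p = 10/84 = 0.119048: log2(p) = -3.070389, -p*log2(p) = 0.365523
  p = 19/84 = 0.226190: log2(p) = -2.144390, -p*log2(p) = 0.485041
H = 0.271954 + 0.485041 + 0.416600 + 0.466459 + 0.365523 + 0.485041 = 2.490618

H = 2.4906 bits/symbol


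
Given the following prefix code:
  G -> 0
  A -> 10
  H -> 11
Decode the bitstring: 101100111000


Decoding step by step:
Bits 10 -> A
Bits 11 -> H
Bits 0 -> G
Bits 0 -> G
Bits 11 -> H
Bits 10 -> A
Bits 0 -> G
Bits 0 -> G


Decoded message: AHGGHAGG


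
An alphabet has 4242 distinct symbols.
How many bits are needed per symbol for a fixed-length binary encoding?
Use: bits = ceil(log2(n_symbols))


log2(4242) = 12.0505
Bracket: 2^12 = 4096 < 4242 <= 2^13 = 8192
So ceil(log2(4242)) = 13

bits = ceil(log2(4242)) = ceil(12.0505) = 13 bits


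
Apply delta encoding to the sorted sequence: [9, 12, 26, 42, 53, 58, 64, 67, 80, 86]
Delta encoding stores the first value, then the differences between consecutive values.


First value: 9
Deltas:
  12 - 9 = 3
  26 - 12 = 14
  42 - 26 = 16
  53 - 42 = 11
  58 - 53 = 5
  64 - 58 = 6
  67 - 64 = 3
  80 - 67 = 13
  86 - 80 = 6


Delta encoded: [9, 3, 14, 16, 11, 5, 6, 3, 13, 6]


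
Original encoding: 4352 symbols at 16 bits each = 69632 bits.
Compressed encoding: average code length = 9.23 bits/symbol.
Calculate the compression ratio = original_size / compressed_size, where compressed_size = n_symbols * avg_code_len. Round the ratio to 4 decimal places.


original_size = n_symbols * orig_bits = 4352 * 16 = 69632 bits
compressed_size = n_symbols * avg_code_len = 4352 * 9.23 = 40168.96 bits
ratio = original_size / compressed_size = 69632 / 40168.96 = 1.7335

Compression ratio = 1.7335


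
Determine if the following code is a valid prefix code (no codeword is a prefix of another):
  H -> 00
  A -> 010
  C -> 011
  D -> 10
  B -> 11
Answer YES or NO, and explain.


Checking each pair (does one codeword prefix another?):
  H='00' vs A='010': no prefix
  H='00' vs C='011': no prefix
  H='00' vs D='10': no prefix
  H='00' vs B='11': no prefix
  A='010' vs H='00': no prefix
  A='010' vs C='011': no prefix
  A='010' vs D='10': no prefix
  A='010' vs B='11': no prefix
  C='011' vs H='00': no prefix
  C='011' vs A='010': no prefix
  C='011' vs D='10': no prefix
  C='011' vs B='11': no prefix
  D='10' vs H='00': no prefix
  D='10' vs A='010': no prefix
  D='10' vs C='011': no prefix
  D='10' vs B='11': no prefix
  B='11' vs H='00': no prefix
  B='11' vs A='010': no prefix
  B='11' vs C='011': no prefix
  B='11' vs D='10': no prefix
No violation found over all pairs.

YES -- this is a valid prefix code. No codeword is a prefix of any other codeword.


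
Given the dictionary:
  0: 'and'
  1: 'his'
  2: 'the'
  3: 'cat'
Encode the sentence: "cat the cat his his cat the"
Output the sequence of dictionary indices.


Look up each word in the dictionary:
  'cat' -> 3
  'the' -> 2
  'cat' -> 3
  'his' -> 1
  'his' -> 1
  'cat' -> 3
  'the' -> 2

Encoded: [3, 2, 3, 1, 1, 3, 2]


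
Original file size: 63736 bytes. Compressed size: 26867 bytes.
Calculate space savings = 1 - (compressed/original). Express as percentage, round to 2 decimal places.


ratio = compressed/original = 26867/63736 = 0.421536
savings = 1 - ratio = 1 - 0.421536 = 0.578464
as a percentage: 0.578464 * 100 = 57.85%

Space savings = 1 - 26867/63736 = 57.85%


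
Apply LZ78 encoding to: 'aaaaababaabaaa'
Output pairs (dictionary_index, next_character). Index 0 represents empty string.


LZ78 encoding steps:
Dictionary: {0: ''}
Step 1: w='' (idx 0), next='a' -> output (0, 'a'), add 'a' as idx 1
Step 2: w='a' (idx 1), next='a' -> output (1, 'a'), add 'aa' as idx 2
Step 3: w='aa' (idx 2), next='b' -> output (2, 'b'), add 'aab' as idx 3
Step 4: w='a' (idx 1), next='b' -> output (1, 'b'), add 'ab' as idx 4
Step 5: w='aab' (idx 3), next='a' -> output (3, 'a'), add 'aaba' as idx 5
Step 6: w='aa' (idx 2), end of input -> output (2, '')


Encoded: [(0, 'a'), (1, 'a'), (2, 'b'), (1, 'b'), (3, 'a'), (2, '')]


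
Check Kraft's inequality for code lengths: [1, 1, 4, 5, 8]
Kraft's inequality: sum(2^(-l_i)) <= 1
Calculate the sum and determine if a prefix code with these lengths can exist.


Sum = 2^(-1) + 2^(-1) + 2^(-4) + 2^(-5) + 2^(-8)
    = 0.5 + 0.5 + 0.0625 + 0.03125 + 0.00390625
    = 281/256 = 1.09765625
Since 1.09765625 > 1, Kraft's inequality is NOT satisfied.
A prefix code with these lengths CANNOT exist.

Kraft sum = 1.09765625. Not satisfied.


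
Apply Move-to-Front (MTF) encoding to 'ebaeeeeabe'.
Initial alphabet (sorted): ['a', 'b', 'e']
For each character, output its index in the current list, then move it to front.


MTF encoding:
'e': index 2 in ['a', 'b', 'e'] -> ['e', 'a', 'b']
'b': index 2 in ['e', 'a', 'b'] -> ['b', 'e', 'a']
'a': index 2 in ['b', 'e', 'a'] -> ['a', 'b', 'e']
'e': index 2 in ['a', 'b', 'e'] -> ['e', 'a', 'b']
'e': index 0 in ['e', 'a', 'b'] -> ['e', 'a', 'b']
'e': index 0 in ['e', 'a', 'b'] -> ['e', 'a', 'b']
'e': index 0 in ['e', 'a', 'b'] -> ['e', 'a', 'b']
'a': index 1 in ['e', 'a', 'b'] -> ['a', 'e', 'b']
'b': index 2 in ['a', 'e', 'b'] -> ['b', 'a', 'e']
'e': index 2 in ['b', 'a', 'e'] -> ['e', 'b', 'a']


Output: [2, 2, 2, 2, 0, 0, 0, 1, 2, 2]


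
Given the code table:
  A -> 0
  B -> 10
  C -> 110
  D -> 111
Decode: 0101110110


Decoding:
0 -> A
10 -> B
111 -> D
0 -> A
110 -> C


Result: ABDAC


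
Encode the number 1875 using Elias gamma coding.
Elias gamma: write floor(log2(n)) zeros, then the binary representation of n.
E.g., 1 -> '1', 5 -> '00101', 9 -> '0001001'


num_bits = floor(log2(1875)) + 1 = 11
leading_zeros = num_bits - 1 = 10
binary(1875) = 11101010011

Elias gamma(1875) = '0000000000' + '11101010011' = 000000000011101010011 (21 bits)


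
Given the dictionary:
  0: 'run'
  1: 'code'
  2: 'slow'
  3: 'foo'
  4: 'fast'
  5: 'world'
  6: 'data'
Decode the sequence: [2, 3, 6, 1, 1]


Look up each index in the dictionary:
  2 -> 'slow'
  3 -> 'foo'
  6 -> 'data'
  1 -> 'code'
  1 -> 'code'

Decoded: "slow foo data code code"


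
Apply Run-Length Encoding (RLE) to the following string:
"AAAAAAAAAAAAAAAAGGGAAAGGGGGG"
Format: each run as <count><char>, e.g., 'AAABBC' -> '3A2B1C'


Scanning runs left to right:
  i=0: run of 'A' x 16 -> '16A'
  i=16: run of 'G' x 3 -> '3G'
  i=19: run of 'A' x 3 -> '3A'
  i=22: run of 'G' x 6 -> '6G'

RLE = 16A3G3A6G


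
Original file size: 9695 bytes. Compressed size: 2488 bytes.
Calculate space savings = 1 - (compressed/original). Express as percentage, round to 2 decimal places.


ratio = compressed/original = 2488/9695 = 0.256627
savings = 1 - ratio = 1 - 0.256627 = 0.743373
as a percentage: 0.743373 * 100 = 74.34%

Space savings = 1 - 2488/9695 = 74.34%


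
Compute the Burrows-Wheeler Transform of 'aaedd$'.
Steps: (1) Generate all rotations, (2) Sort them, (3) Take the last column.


Rotations (sorted):
  0: $aaedd -> last char: d
  1: aaedd$ -> last char: $
  2: aedd$a -> last char: a
  3: d$aaed -> last char: d
  4: dd$aae -> last char: e
  5: edd$aa -> last char: a


BWT = d$adea


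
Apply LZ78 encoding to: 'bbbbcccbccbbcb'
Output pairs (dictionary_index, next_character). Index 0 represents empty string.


LZ78 encoding steps:
Dictionary: {0: ''}
Step 1: w='' (idx 0), next='b' -> output (0, 'b'), add 'b' as idx 1
Step 2: w='b' (idx 1), next='b' -> output (1, 'b'), add 'bb' as idx 2
Step 3: w='b' (idx 1), next='c' -> output (1, 'c'), add 'bc' as idx 3
Step 4: w='' (idx 0), next='c' -> output (0, 'c'), add 'c' as idx 4
Step 5: w='c' (idx 4), next='b' -> output (4, 'b'), add 'cb' as idx 5
Step 6: w='c' (idx 4), next='c' -> output (4, 'c'), add 'cc' as idx 6
Step 7: w='bb' (idx 2), next='c' -> output (2, 'c'), add 'bbc' as idx 7
Step 8: w='b' (idx 1), end of input -> output (1, '')


Encoded: [(0, 'b'), (1, 'b'), (1, 'c'), (0, 'c'), (4, 'b'), (4, 'c'), (2, 'c'), (1, '')]


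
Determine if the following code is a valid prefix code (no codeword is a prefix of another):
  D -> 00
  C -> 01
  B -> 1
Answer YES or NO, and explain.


Checking each pair (does one codeword prefix another?):
  D='00' vs C='01': no prefix
  D='00' vs B='1': no prefix
  C='01' vs D='00': no prefix
  C='01' vs B='1': no prefix
  B='1' vs D='00': no prefix
  B='1' vs C='01': no prefix
No violation found over all pairs.

YES -- this is a valid prefix code. No codeword is a prefix of any other codeword.


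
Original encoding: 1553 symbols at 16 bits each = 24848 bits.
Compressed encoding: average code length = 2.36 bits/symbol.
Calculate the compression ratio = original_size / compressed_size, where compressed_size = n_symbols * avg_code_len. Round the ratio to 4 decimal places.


original_size = n_symbols * orig_bits = 1553 * 16 = 24848 bits
compressed_size = n_symbols * avg_code_len = 1553 * 2.36 = 3665.08 bits
ratio = original_size / compressed_size = 24848 / 3665.08 = 6.7797

Compression ratio = 6.7797


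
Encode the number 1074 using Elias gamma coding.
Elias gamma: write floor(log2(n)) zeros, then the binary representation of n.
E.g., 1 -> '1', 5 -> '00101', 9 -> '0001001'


num_bits = floor(log2(1074)) + 1 = 11
leading_zeros = num_bits - 1 = 10
binary(1074) = 10000110010

Elias gamma(1074) = '0000000000' + '10000110010' = 000000000010000110010 (21 bits)


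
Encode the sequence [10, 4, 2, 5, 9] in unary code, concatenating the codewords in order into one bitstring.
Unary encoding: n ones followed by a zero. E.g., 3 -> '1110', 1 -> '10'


Encode each number as n ones followed by a terminating 0:
  10 -> 11111111110 (11 bits)
  4 -> 11110 (5 bits)
  2 -> 110 (3 bits)
  5 -> 111110 (6 bits)
  9 -> 1111111110 (10 bits)
Total length = 11 + 5 + 3 + 6 + 10 = 35 bits.

Unary([10, 4, 2, 5, 9]) = 11111111110111101101111101111111110 (35 bits)


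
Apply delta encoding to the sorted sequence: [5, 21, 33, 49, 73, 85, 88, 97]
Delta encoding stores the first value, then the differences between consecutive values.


First value: 5
Deltas:
  21 - 5 = 16
  33 - 21 = 12
  49 - 33 = 16
  73 - 49 = 24
  85 - 73 = 12
  88 - 85 = 3
  97 - 88 = 9


Delta encoded: [5, 16, 12, 16, 24, 12, 3, 9]


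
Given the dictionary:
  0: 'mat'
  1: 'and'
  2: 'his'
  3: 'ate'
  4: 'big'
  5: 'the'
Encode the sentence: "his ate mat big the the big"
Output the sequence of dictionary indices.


Look up each word in the dictionary:
  'his' -> 2
  'ate' -> 3
  'mat' -> 0
  'big' -> 4
  'the' -> 5
  'the' -> 5
  'big' -> 4

Encoded: [2, 3, 0, 4, 5, 5, 4]


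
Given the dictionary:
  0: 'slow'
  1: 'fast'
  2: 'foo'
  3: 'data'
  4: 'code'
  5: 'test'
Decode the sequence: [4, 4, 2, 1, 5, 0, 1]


Look up each index in the dictionary:
  4 -> 'code'
  4 -> 'code'
  2 -> 'foo'
  1 -> 'fast'
  5 -> 'test'
  0 -> 'slow'
  1 -> 'fast'

Decoded: "code code foo fast test slow fast"


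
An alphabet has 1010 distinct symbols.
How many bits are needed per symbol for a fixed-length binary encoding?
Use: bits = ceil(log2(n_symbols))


log2(1010) = 9.9801
Bracket: 2^9 = 512 < 1010 <= 2^10 = 1024
So ceil(log2(1010)) = 10

bits = ceil(log2(1010)) = ceil(9.9801) = 10 bits


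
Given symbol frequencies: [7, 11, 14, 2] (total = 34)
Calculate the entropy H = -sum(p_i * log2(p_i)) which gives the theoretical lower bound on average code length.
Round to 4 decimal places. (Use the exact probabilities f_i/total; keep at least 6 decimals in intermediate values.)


Per-symbol terms -p_i * log2(p_i) with p_i = f_i/34:
  p = 7/34 = 0.205882: log2(p) = -2.280108, -p*log2(p) = 0.469434
  p = 11/34 = 0.323529: log2(p) = -1.628031, -p*log2(p) = 0.526716
  p = 14/34 = 0.411765: log2(p) = -1.280108, -p*log2(p) = 0.527103
  p = 2/34 = 0.058824: log2(p) = -4.087463, -p*log2(p) = 0.240439
H = 0.469434 + 0.526716 + 0.527103 + 0.240439 = 1.763692

H = 1.7637 bits/symbol


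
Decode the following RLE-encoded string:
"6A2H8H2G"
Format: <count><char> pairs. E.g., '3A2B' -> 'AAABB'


Expanding each <count><char> pair:
  6A -> 'AAAAAA'
  2H -> 'HH'
  8H -> 'HHHHHHHH'
  2G -> 'GG'

Decoded = AAAAAAHHHHHHHHHHGG


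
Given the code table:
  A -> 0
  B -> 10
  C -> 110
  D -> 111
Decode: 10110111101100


Decoding:
10 -> B
110 -> C
111 -> D
10 -> B
110 -> C
0 -> A


Result: BCDBCA


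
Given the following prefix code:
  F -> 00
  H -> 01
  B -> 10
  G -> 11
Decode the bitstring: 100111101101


Decoding step by step:
Bits 10 -> B
Bits 01 -> H
Bits 11 -> G
Bits 10 -> B
Bits 11 -> G
Bits 01 -> H


Decoded message: BHGBGH


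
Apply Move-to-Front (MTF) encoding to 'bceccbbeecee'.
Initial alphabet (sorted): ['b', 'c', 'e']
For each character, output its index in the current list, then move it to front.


MTF encoding:
'b': index 0 in ['b', 'c', 'e'] -> ['b', 'c', 'e']
'c': index 1 in ['b', 'c', 'e'] -> ['c', 'b', 'e']
'e': index 2 in ['c', 'b', 'e'] -> ['e', 'c', 'b']
'c': index 1 in ['e', 'c', 'b'] -> ['c', 'e', 'b']
'c': index 0 in ['c', 'e', 'b'] -> ['c', 'e', 'b']
'b': index 2 in ['c', 'e', 'b'] -> ['b', 'c', 'e']
'b': index 0 in ['b', 'c', 'e'] -> ['b', 'c', 'e']
'e': index 2 in ['b', 'c', 'e'] -> ['e', 'b', 'c']
'e': index 0 in ['e', 'b', 'c'] -> ['e', 'b', 'c']
'c': index 2 in ['e', 'b', 'c'] -> ['c', 'e', 'b']
'e': index 1 in ['c', 'e', 'b'] -> ['e', 'c', 'b']
'e': index 0 in ['e', 'c', 'b'] -> ['e', 'c', 'b']


Output: [0, 1, 2, 1, 0, 2, 0, 2, 0, 2, 1, 0]


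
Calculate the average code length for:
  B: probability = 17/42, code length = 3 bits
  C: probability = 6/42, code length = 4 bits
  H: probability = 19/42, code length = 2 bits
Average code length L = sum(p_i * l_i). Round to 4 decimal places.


Weighted contributions p_i * l_i:
  B: (17/42) * 3 = 51/42
  C: (6/42) * 4 = 24/42
  H: (19/42) * 2 = 38/42
Sum = (51 + 24 + 38)/42 = 113/42

L = 113/42 = 2.6905 bits/symbol


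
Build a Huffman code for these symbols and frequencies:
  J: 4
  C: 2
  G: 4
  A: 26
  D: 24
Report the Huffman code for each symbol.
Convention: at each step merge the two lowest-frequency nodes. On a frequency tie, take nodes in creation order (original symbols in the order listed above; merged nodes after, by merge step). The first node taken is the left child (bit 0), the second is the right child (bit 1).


Huffman tree construction:
Step 1: Merge C(2) + J(4) = 6
Step 2: Merge G(4) + (C+J)(6) = 10
Step 3: Merge (G+(C+J))(10) + D(24) = 34
Step 4: Merge A(26) + ((G+(C+J))+D)(34) = 60
Read each symbol's code off the tree from the root (left child = 0, right child = 1).

Codes:
  J: 1011 (length 4)
  C: 1010 (length 4)
  G: 100 (length 3)
  A: 0 (length 1)
  D: 11 (length 2)
Average code length: 110/60 = 1.8333 bits/symbol


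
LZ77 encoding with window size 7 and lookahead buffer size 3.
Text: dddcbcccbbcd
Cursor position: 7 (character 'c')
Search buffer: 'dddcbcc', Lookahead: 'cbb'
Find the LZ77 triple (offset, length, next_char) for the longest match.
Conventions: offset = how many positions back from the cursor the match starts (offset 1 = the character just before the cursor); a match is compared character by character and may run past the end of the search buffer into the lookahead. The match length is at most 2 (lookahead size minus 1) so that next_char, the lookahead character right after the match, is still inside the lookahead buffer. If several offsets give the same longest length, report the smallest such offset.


Try each offset into the search buffer:
  offset=1 (pos 6, char 'c'): match length 1
  offset=2 (pos 5, char 'c'): match length 1
  offset=3 (pos 4, char 'b'): match length 0
  offset=4 (pos 3, char 'c'): match length 2
  offset=5 (pos 2, char 'd'): match length 0
  offset=6 (pos 1, char 'd'): match length 0
  offset=7 (pos 0, char 'd'): match length 0
Longest match has length 2 at offset 4.
next_char = character at position 7 + 2 = 9 -> 'b'

Best match: offset=4, length=2 (matching 'cb' starting at position 3)
LZ77 triple: (4, 2, 'b')


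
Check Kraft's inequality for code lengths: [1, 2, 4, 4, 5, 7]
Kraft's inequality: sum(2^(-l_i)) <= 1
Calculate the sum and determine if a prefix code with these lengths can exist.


Sum = 2^(-1) + 2^(-2) + 2^(-4) + 2^(-4) + 2^(-5) + 2^(-7)
    = 0.5 + 0.25 + 0.0625 + 0.0625 + 0.03125 + 0.0078125
    = 117/128 = 0.9140625
Since 0.9140625 <= 1, Kraft's inequality IS satisfied.
A prefix code with these lengths CAN exist.

Kraft sum = 0.9140625. Satisfied.


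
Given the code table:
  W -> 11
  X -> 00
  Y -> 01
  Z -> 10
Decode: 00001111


Decoding:
00 -> X
00 -> X
11 -> W
11 -> W


Result: XXWW


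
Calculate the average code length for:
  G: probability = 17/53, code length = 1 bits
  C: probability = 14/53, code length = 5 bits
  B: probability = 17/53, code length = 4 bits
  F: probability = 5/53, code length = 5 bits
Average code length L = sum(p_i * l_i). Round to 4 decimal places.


Weighted contributions p_i * l_i:
  G: (17/53) * 1 = 17/53
  C: (14/53) * 5 = 70/53
  B: (17/53) * 4 = 68/53
  F: (5/53) * 5 = 25/53
Sum = (17 + 70 + 68 + 25)/53 = 180/53

L = 180/53 = 3.3962 bits/symbol


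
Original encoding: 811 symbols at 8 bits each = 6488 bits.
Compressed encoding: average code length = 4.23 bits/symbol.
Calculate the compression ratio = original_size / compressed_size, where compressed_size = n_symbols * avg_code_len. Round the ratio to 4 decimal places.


original_size = n_symbols * orig_bits = 811 * 8 = 6488 bits
compressed_size = n_symbols * avg_code_len = 811 * 4.23 = 3430.53 bits
ratio = original_size / compressed_size = 6488 / 3430.53 = 1.8913

Compression ratio = 1.8913
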